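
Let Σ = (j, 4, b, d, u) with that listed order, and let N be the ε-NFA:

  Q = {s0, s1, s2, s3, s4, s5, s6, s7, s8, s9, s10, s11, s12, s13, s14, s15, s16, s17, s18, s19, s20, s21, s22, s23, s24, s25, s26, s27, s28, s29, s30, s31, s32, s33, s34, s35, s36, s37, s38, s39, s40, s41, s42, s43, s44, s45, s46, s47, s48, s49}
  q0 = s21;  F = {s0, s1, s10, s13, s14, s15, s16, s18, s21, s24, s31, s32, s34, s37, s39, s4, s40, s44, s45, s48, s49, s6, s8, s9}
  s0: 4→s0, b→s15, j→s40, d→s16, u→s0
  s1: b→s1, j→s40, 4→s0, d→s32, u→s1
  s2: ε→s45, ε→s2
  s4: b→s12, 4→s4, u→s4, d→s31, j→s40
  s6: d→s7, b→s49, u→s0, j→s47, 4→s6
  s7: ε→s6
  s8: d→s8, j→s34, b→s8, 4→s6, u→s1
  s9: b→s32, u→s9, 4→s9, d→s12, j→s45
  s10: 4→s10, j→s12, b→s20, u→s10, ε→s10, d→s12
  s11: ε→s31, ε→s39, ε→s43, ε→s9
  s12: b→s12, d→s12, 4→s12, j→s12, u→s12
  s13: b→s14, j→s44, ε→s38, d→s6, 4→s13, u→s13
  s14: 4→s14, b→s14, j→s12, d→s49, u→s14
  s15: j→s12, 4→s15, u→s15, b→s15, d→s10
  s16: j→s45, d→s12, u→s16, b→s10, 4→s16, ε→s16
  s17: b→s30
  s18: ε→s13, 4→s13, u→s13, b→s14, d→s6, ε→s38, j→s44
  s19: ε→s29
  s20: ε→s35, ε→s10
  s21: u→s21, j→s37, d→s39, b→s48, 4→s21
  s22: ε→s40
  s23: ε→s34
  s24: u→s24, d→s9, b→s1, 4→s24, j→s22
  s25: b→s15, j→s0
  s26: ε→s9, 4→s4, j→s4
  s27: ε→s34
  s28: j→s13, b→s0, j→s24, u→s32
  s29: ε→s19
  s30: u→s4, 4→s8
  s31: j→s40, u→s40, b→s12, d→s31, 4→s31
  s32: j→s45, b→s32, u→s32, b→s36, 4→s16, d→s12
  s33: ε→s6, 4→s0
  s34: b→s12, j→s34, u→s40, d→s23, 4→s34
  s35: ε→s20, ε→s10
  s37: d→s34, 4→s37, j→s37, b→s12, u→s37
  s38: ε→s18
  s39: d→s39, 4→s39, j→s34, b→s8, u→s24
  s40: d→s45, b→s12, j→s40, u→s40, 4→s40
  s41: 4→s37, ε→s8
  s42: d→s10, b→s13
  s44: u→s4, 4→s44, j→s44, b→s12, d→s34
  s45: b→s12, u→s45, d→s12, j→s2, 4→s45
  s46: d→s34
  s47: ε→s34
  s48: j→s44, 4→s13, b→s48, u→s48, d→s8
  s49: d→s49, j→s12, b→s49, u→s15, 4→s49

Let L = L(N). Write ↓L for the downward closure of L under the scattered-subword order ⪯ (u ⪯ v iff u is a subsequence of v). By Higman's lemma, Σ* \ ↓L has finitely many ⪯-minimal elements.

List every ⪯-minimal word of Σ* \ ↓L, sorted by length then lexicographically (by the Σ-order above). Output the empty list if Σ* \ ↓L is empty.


Antichain: [jb, b4bj, dudd, bjujdd].

|Q|=50, |F|=24, |δ|=168 (26 ε).
min D↑ (24 st, q0=0, F={4}): 0:j→1,4→0,b→2,d→3,u→0 1:j→1,4→1,b→4,d→5,u→1 2:j→6,4→7,b→2,d→8,u→2 3:j→5,4→3,b→8,d→3,u→9 4:j→4,4→4,b→4,d→4,u→4 5:j→5,4→5,b→4,d→5,u→10 6:j→6,4→6,b→4,d→5,u→11 7:j→6,4→7,b→12,d→13,u→7 8:j→5,4→13,b→8,d→8,u→14 9:j→10,4→9,b→14,d→15,u→9 10:j→10,4→10,b→4,d→16,u→10 11:j→10,4→11,b→4,d→17,u→11 12:j→4,4→12,b→12,d→18,u→12 13:j→5,4→13,b→18,d→13,u→19 14:j→10,4→19,b→14,d→20,u→14 15:j→16,4→15,b→20,d→4,u→15 16:j→16,4→16,b→4,d→4,u→16 17:j→10,4→17,b→4,d→17,u→10 18:j→4,4→18,b→18,d→18,u→21 19:j→10,4→19,b→21,d→22,u→19 20:j→16,4→22,b→20,d→4,u→20 21:j→4,4→21,b→21,d→23,u→21 22:j→16,4→22,b→23,d→4,u→22 23:j→4,4→23,b→23,d→4,u→23.
'jb': run [34, 12, 1] end={s12} — reject; 2/2 single-dels accept.
'b4bj': run [34, 28, 23, 7, 1] end={s12} rej; 4/4 deletions ∈↓L.
'dudd': run [34, 25, 16, 10, 1] end={s12} ∉↓L; 4/4 single-dels accept.
'bjujdd': run [34, 28, 10, 6, 4, 3, 1] end={s12} rej; 6/6 single-dels accept.
4 words, ⪯-incomp.


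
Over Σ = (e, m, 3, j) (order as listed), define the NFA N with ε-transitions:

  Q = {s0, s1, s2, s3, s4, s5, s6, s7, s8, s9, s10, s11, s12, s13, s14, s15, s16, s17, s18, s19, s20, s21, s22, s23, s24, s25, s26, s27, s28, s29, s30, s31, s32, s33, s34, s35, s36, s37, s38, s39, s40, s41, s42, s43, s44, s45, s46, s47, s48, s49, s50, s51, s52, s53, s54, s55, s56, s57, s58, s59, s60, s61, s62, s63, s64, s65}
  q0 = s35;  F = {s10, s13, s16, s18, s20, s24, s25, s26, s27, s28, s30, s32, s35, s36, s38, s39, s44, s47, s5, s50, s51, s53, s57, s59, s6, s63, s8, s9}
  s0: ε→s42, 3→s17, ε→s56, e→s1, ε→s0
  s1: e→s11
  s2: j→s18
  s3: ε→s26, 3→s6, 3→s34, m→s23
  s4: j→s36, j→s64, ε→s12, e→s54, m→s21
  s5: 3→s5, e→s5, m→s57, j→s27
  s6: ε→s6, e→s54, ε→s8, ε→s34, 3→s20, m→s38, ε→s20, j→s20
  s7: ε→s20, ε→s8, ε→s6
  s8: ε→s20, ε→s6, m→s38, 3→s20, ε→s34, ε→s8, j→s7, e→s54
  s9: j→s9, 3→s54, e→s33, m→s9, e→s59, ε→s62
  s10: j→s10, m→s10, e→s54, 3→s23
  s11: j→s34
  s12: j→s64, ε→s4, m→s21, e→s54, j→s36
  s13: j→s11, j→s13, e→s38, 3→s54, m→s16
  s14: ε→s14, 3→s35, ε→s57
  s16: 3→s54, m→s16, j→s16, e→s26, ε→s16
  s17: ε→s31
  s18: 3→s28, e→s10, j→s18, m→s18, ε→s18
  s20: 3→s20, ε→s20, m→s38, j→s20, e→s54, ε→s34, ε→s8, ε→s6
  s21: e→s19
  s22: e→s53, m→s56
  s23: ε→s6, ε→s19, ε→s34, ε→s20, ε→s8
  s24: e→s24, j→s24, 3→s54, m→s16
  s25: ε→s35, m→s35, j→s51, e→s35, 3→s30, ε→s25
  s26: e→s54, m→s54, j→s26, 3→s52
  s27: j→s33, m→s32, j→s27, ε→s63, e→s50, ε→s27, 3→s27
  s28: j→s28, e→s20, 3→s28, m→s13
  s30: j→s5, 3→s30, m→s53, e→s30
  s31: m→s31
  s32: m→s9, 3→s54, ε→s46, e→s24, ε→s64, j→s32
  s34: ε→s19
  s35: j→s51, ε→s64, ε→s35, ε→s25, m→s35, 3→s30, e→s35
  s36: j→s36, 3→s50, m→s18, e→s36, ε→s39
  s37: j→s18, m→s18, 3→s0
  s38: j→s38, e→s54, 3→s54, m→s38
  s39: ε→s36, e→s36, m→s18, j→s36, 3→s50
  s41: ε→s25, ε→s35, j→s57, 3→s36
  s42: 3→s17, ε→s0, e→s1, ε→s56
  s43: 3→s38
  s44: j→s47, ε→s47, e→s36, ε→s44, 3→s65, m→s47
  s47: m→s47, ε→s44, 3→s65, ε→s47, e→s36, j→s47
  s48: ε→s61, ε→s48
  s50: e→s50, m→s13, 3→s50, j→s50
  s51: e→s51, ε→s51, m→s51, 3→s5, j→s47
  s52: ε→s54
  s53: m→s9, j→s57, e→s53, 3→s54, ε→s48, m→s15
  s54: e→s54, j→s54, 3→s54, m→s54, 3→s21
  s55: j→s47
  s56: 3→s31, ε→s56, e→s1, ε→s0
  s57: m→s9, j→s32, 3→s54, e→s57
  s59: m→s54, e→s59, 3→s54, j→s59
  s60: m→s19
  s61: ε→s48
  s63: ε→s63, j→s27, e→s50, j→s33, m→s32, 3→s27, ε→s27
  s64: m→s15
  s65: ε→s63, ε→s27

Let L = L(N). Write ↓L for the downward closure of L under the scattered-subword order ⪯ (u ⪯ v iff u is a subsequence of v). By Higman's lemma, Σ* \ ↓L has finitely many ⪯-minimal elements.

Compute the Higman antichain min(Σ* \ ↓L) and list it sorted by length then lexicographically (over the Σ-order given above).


A = [3m3, 3mmem, jjemee].

|Q|=66, |F|=28, |δ|=220 (64 ε).
min D↑ (23 st, q0=0, F={7}): 0:e→0,m→0,3→1,j→2 1:e→1,m→3,3→1,j→4 2:e→2,m→2,3→4,j→5 3:e→3,m→6,3→7,j→8 4:e→4,m→8,3→4,j→9 5:e→10,m→5,3→9,j→5 6:e→11,m→6,3→7,j→6 7:e→7,m→7,3→7,j→7 8:e→8,m→6,3→7,j→12 9:e→13,m→12,3→9,j→9 10:e→10,m→14,3→13,j→10 11:e→11,m→7,3→7,j→11 12:e→15,m→6,3→7,j→12 13:e→13,m→16,3→13,j→13 14:e→17,m→14,3→18,j→14 15:e→15,m→19,3→7,j→15 16:e→20,m→19,3→7,j→16 17:e→7,m→17,3→21,j→17 18:e→21,m→16,3→18,j→18 19:e→22,m→19,3→7,j→19 20:e→7,m→20,3→7,j→20 21:e→7,m→20,3→21,j→21 22:e→7,m→7,3→7,j→22 (ε-aug+det+¬).
'3m3': run [44, 35, 23, 4] end={s19,s21,s52,s54} ∉↓L; 3/3 del acc.
'3mmem': N↓-sim [44, 35, 23, 12, 7, 3] end={s19,s21,s54} rej; 5/5 single-dels accept.
'jjemee': |S_i|=[44, 38, 35, 24, 18, 13, 3] end={s19,s21,s54} — reject; 6/6 del acc.
3 words, ⪯-incomp.


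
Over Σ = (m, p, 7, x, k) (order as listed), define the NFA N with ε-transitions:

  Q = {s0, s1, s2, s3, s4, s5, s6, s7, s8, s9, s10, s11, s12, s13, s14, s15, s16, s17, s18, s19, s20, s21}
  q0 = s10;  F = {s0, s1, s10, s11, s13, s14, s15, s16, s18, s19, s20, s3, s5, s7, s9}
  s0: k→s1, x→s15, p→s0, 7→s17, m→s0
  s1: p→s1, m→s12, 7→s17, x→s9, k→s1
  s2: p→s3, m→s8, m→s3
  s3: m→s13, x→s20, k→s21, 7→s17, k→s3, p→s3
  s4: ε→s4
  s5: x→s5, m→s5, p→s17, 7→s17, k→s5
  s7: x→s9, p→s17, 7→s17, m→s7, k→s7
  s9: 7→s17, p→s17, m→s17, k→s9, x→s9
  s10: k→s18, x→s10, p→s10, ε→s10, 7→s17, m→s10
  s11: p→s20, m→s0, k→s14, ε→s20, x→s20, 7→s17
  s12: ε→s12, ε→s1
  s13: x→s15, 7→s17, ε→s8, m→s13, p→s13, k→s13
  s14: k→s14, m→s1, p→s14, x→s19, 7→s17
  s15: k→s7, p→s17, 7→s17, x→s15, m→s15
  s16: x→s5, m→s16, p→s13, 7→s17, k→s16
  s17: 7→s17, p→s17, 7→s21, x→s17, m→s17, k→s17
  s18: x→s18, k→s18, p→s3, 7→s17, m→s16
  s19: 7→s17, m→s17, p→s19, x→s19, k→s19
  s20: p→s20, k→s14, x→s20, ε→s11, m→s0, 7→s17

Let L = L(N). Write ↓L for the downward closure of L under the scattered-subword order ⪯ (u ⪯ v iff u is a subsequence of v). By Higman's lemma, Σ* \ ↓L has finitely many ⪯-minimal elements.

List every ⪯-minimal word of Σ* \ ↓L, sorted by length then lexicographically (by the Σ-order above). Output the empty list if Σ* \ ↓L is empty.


|Q|=22, |F|=15, |δ|=92 (7 ε).
min D↑ (15 st, q0=0, F={1}): 0:m→0,p→0,7→1,x→0,k→2 1:m→1,p→1,7→1,x→1,k→1 2:m→3,p→4,7→1,x→2,k→2 3:m→3,p→5,7→1,x→6,k→3 4:m→5,p→4,7→1,x→7,k→4 5:m→5,p→5,7→1,x→8,k→5 6:m→6,p→1,7→1,x→6,k→6 7:m→9,p→7,7→1,x→7,k→10 8:m→8,p→1,7→1,x→8,k→11 9:m→9,p→9,7→1,x→8,k→12 10:m→12,p→10,7→1,x→13,k→10 11:m→11,p→1,7→1,x→14,k→11 12:m→12,p→12,7→1,x→14,k→12 13:m→1,p→13,7→1,x→13,k→13 14:m→1,p→1,7→1,x→14,k→14 (ε-aug+det+¬).
'7': |S_i|=[19, 2] end={s17,s21} rej; 1/1 del acc.
'kmxp': N↓-sim [19, 18, 12, 6, 2] end={s17,s21} — reject; 4/4 deletions ∈↓L.
'kpxkxm': run [19, 18, 15, 12, 8, 4, 2] end={s17,s21} rej; 6/6 deletions ∈↓L.
3 obstructions.

Antichain: [7, kmxp, kpxkxm].


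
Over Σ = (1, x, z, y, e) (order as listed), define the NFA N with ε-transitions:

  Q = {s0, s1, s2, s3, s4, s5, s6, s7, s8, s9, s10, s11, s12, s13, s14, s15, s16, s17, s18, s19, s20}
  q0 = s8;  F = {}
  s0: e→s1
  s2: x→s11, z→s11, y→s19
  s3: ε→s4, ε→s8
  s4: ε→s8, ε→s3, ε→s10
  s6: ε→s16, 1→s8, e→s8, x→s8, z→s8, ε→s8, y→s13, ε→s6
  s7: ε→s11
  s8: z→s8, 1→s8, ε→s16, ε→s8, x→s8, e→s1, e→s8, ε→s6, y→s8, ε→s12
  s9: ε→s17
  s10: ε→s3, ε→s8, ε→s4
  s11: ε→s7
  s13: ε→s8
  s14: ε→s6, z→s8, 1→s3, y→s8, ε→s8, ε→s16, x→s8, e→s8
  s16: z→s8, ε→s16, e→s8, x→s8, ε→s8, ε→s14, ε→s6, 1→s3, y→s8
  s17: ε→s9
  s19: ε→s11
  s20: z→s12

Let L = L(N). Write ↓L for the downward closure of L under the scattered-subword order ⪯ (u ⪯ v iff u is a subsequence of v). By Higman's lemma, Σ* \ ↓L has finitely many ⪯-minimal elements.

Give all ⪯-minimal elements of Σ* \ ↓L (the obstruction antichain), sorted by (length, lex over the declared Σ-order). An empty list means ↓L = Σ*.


|Q|=21, |F|=0, |δ|=54 (28 ε).
min D↑ (1 st, q0=0, F={0}): 0:1→0,x→0,z→0,y→0,e→0 [Hopcroft].
ε ∈ L(D↑) ⇒ ↓L = ∅.

A = [ε].


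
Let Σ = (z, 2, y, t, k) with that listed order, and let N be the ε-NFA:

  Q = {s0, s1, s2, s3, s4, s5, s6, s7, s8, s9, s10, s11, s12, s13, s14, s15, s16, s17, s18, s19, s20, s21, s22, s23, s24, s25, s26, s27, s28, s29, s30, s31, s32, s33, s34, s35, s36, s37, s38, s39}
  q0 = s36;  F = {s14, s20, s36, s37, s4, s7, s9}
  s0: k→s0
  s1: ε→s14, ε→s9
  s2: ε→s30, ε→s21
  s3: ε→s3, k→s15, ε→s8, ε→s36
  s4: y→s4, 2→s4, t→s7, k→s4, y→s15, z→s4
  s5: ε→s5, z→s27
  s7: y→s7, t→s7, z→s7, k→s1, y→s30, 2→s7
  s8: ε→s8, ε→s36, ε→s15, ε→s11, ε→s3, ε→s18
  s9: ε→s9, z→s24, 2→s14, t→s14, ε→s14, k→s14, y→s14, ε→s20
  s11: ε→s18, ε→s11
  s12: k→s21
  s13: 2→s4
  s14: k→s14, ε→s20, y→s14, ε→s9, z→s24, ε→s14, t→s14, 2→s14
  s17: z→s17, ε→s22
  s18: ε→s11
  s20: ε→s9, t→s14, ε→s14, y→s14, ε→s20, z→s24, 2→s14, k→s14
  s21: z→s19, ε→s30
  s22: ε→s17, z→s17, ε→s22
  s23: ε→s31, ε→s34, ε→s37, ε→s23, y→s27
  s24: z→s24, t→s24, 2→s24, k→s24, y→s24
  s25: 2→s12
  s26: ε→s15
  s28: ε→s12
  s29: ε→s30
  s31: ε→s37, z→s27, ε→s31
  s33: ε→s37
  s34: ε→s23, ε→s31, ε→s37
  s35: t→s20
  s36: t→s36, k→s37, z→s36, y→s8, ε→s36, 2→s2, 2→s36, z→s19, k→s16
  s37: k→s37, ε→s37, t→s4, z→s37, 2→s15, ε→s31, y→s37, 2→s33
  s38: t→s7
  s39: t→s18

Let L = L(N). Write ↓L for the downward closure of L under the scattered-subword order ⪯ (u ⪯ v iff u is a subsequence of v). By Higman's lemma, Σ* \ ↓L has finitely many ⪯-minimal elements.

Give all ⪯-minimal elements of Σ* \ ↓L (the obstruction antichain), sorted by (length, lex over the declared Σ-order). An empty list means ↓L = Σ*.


min(Σ*\↓L) = [kttkz].

|Q|=40, |F|=7, |δ|=106 (46 ε).
min D↑ (6 st, q0=0, F={5}): 0:z→0,2→0,y→0,t→0,k→1 1:z→1,2→1,y→1,t→2,k→1 2:z→2,2→2,y→2,t→3,k→2 3:z→3,2→3,y→3,t→3,k→4 4:z→5,2→4,y→4,t→4,k→4 5:z→5,2→5,y→5,t→5,k→5 [Hopcroft].
'kttkz': N↓-sim [22, 14, 9, 7, 5, 1] end={s24} ∉↓L; 5/5 del acc.
1 minimals (antichain).


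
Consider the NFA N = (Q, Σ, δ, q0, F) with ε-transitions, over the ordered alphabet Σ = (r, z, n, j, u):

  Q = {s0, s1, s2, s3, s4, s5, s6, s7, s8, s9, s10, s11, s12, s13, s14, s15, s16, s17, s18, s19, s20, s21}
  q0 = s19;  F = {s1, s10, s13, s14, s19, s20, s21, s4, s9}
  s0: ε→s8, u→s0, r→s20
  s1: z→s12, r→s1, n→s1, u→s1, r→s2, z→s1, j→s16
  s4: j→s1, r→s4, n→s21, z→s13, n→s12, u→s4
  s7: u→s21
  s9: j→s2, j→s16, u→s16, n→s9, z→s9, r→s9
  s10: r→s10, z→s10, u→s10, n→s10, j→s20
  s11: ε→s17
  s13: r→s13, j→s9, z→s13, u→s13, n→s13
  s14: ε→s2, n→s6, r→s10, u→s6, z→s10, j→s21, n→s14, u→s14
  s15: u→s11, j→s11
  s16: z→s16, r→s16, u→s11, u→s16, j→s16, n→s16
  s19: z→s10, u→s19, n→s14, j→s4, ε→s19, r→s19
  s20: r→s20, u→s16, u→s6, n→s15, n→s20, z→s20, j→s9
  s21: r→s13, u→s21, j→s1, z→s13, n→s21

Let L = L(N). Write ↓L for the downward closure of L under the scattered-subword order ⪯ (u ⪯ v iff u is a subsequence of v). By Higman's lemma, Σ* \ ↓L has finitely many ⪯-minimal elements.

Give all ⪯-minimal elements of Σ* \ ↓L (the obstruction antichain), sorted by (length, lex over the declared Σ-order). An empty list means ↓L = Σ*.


|Q|=22, |F|=9, |δ|=68 (4 ε).
min D↑ (10 st, q0=0, F={9}): 0:r→0,z→1,n→2,j→3,u→0 1:r→1,z→1,n→1,j→4,u→1 2:r→1,z→1,n→2,j→5,u→2 3:r→3,z→6,n→5,j→7,u→3 4:r→4,z→4,n→4,j→8,u→9 5:r→6,z→6,n→5,j→7,u→5 6:r→6,z→6,n→6,j→8,u→6 7:r→7,z→7,n→7,j→9,u→7 8:r→8,z→8,n→8,j→9,u→9 9:r→9,z→9,n→9,j→9,u→9.
'zju': run [16, 12, 8, 4] end={s11,s16,s17,s6} ∉↓L; 3/3 deletions ∈↓L.
'jjj': N↓-sim [16, 13, 7, 4] end={s11,s16,s17,s2} rej; 3/3 deletions ∈↓L.
'nrju': N↓-sim [16, 14, 12, 8, 4] end={s11,s16,s17,s6} ∉↓L; 4/4 single-dels accept.
3 words, ⪯-incomp.

Antichain: [zju, jjj, nrju].


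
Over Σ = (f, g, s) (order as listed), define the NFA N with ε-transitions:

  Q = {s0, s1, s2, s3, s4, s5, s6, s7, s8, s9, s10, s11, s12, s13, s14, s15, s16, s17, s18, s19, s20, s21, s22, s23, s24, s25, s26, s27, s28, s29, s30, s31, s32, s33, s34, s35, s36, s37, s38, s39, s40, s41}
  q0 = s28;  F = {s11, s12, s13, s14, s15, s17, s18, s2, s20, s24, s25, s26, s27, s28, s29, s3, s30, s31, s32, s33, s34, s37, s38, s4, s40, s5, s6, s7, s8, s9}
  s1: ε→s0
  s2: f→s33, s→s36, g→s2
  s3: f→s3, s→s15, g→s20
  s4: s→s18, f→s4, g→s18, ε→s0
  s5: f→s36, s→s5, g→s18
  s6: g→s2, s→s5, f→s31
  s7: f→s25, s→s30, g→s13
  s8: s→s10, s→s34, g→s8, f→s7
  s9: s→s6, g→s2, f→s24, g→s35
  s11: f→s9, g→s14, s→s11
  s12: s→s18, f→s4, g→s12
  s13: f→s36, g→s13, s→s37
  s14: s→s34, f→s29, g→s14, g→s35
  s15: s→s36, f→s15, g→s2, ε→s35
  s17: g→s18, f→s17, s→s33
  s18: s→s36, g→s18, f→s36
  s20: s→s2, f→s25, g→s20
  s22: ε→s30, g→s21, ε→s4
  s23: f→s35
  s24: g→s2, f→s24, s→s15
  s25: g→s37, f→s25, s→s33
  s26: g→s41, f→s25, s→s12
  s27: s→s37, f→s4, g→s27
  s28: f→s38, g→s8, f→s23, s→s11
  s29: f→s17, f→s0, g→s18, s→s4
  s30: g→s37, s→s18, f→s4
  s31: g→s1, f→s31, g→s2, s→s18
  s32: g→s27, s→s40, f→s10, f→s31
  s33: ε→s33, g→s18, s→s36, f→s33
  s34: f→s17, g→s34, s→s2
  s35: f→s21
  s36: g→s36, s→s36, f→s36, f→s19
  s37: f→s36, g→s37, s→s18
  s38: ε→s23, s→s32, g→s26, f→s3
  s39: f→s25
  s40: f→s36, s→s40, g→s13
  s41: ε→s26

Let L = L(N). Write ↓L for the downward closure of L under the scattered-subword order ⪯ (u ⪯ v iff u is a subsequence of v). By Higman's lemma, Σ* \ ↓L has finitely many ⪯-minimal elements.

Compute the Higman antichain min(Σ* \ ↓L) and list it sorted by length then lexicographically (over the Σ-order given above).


Antichain: [ffss, fssf, gfgf, gsss, sfgs].

|Q|=42, |F|=30, |δ|=113 (8 ε).
min D↑ (31 st, q0=0, F={25}): 0:f→1,g→2,s→3 1:f→4,g→5,s→6 2:f→7,g→2,s→8 3:f→9,g→10,s→3 4:f→4,g→11,s→12 5:f→13,g→5,s→14 6:f→15,g→16,s→17 7:f→13,g→18,s→19 8:f→20,g→8,s→21 9:f→22,g→21,s→23 10:f→24,g→10,s→8 11:f→13,g→11,s→21 12:f→12,g→21,s→25 13:f→13,g→26,s→27 14:f→28,g→14,s→29 15:f→15,g→21,s→29 16:f→28,g→16,s→26 17:f→25,g→18,s→17 18:f→25,g→18,s→26 19:f→28,g→26,s→29 20:f→20,g→29,s→27 21:f→27,g→21,s→25 22:f→22,g→21,s→12 23:f→15,g→21,s→30 24:f→20,g→29,s→28 25:f→25,g→25,s→25 26:f→25,g→26,s→29 27:f→27,g→29,s→25 28:f→28,g→29,s→29 29:f→25,g→29,s→25 30:f→25,g→29,s→30 [Hopcroft].
'ffss': N↓-sim [39, 34, 19, 8, 2] end={s19,s36} — reject; 4/4 single-dels accept.
'fssf': N↓-sim [39, 34, 22, 7, 2] end={s19,s36} — reject; 4/4 deletions ∈↓L.
'gfgf': N↓-sim [39, 26, 14, 5, 2] end={s19,s36} rej; 4/4 deletions ∈↓L.
'gsss': run [39, 26, 13, 5, 2] end={s19,s36} ∉↓L; 4/4 deletions ∈↓L.
'sfgs': |S_i|=[39, 29, 19, 9, 2] end={s19,s36} rej; 4/4 deletions ∈↓L.
5 minimals (antichain).


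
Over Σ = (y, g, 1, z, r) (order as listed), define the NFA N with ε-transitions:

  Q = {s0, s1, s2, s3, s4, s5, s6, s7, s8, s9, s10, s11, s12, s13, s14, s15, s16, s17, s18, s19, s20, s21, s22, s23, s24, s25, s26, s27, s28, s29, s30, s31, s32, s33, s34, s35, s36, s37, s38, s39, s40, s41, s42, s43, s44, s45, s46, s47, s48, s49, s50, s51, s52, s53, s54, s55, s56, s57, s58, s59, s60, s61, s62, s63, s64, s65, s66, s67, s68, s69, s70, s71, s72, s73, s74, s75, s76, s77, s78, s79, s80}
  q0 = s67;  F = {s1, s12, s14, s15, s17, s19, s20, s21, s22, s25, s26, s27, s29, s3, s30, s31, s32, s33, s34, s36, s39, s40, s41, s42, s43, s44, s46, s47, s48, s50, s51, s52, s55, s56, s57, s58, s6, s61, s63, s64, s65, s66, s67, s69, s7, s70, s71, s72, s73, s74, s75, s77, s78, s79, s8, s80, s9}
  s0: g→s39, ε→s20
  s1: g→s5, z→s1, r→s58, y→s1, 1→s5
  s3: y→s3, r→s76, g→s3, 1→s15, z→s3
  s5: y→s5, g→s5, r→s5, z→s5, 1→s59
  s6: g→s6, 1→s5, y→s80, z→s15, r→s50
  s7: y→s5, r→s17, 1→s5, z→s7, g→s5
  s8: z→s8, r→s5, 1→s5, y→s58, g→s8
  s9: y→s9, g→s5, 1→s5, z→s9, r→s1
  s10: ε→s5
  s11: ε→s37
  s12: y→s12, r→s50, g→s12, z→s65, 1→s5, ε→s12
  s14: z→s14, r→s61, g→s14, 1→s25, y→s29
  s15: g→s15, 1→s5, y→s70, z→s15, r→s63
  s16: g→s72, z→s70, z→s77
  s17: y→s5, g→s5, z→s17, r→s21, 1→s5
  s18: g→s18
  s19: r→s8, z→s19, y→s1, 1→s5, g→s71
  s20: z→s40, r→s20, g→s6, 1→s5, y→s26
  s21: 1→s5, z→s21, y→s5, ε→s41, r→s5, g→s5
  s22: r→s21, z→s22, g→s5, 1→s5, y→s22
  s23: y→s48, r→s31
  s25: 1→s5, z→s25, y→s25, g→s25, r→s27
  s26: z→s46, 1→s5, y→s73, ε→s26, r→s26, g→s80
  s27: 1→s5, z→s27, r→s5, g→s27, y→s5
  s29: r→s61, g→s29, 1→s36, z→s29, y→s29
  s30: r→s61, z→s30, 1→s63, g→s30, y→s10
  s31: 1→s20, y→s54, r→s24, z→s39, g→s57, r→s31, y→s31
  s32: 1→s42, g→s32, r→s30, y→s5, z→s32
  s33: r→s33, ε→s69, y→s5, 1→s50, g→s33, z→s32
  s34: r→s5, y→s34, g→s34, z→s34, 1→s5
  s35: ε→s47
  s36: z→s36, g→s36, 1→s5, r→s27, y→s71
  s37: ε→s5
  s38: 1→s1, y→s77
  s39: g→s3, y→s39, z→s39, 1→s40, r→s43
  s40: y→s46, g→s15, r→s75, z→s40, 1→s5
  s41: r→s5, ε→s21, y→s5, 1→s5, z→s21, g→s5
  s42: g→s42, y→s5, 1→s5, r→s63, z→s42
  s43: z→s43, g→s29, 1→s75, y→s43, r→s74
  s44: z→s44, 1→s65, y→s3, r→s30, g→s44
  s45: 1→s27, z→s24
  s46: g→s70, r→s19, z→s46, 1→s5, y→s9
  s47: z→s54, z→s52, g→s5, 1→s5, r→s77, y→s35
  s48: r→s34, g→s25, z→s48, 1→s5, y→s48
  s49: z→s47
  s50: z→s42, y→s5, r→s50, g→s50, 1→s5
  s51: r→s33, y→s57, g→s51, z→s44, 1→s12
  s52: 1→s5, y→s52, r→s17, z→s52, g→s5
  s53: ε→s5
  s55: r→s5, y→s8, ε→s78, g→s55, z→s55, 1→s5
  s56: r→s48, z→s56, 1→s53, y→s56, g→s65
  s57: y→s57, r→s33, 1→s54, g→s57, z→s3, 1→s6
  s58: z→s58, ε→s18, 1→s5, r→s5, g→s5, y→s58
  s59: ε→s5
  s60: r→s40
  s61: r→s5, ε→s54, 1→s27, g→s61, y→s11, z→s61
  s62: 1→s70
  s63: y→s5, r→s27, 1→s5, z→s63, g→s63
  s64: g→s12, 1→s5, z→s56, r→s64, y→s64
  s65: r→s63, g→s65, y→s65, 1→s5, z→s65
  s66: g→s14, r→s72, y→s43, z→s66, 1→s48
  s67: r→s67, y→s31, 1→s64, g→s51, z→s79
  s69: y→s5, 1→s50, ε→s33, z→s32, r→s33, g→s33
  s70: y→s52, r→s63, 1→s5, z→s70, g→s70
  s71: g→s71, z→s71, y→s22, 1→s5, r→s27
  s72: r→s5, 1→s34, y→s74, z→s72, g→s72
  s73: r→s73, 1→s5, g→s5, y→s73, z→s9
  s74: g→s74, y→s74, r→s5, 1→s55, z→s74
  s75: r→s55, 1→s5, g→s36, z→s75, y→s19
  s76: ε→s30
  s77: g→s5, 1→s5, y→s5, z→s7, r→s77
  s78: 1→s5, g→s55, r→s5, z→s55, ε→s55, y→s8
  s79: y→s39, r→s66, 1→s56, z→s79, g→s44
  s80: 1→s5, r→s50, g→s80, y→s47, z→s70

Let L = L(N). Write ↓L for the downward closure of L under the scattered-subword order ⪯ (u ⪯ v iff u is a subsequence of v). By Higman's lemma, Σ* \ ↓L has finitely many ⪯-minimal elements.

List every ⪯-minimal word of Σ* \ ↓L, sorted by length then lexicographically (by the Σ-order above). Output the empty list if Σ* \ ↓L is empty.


Antichain: [11, gry, zrrr, y1yyg].

|Q|=81, |F|=57, |δ|=326 (18 ε).
min D↑ (55 st, q0=0, F={11}): 0:y→1,g→2,1→3,z→4,r→0 1:y→1,g→5,1→6,z→7,r→1 2:y→5,g→2,1→8,z→9,r→10 3:y→3,g→8,1→11,z→12,r→3 4:y→7,g→9,1→12,z→4,r→13 5:y→5,g→5,1→14,z→15,r→10 6:y→16,g→14,1→11,z→17,r→6 7:y→7,g→15,1→17,z→7,r→18 8:y→8,g→8,1→11,z→19,r→20 9:y→15,g→9,1→19,z→9,r→21 10:y→11,g→10,1→20,z→22,r→10 11:y→11,g→11,1→11,z→11,r→11 12:y→12,g→19,1→11,z→12,r→23 13:y→18,g→24,1→23,z→13,r→25 14:y→26,g→14,1→11,z→27,r→20 15:y→15,g→15,1→27,z→15,r→21 16:y→28,g→26,1→11,z→29,r→16 17:y→29,g→27,1→11,z→17,r→30 18:y→18,g→31,1→30,z→18,r→32 19:y→19,g→19,1→11,z→19,r→33 20:y→11,g→20,1→11,z→34,r→20 21:y→11,g→21,1→33,z→21,r→35 22:y→11,g→22,1→34,z→22,r→21 23:y→23,g→36,1→11,z→23,r→37 24:y→31,g→24,1→36,z→24,r→35 25:y→32,g→25,1→37,z→25,r→11 26:y→38,g→26,1→11,z→39,r→20 27:y→39,g→27,1→11,z→27,r→33 28:y→28,g→11,1→11,z→40,r→28 29:y→40,g→39,1→11,z→29,r→41 30:y→41,g→42,1→11,z→30,r→43 31:y→31,g→31,1→42,z→31,r→35 32:y→32,g→32,1→43,z→32,r→11 33:y→11,g→33,1→11,z→33,r→44 34:y→11,g→34,1→11,z→34,r→33 35:y→11,g→35,1→44,z→35,r→11 36:y→36,g→36,1→11,z→36,r→44 37:y→37,g→37,1→11,z→37,r→11 38:y→38,g→11,1→11,z→45,r→46 39:y→45,g→39,1→11,z→39,r→33 40:y→40,g→11,1→11,z→40,r→47 41:y→47,g→48,1→11,z→41,r→49 42:y→48,g→42,1→11,z→42,r→44 43:y→49,g→43,1→11,z→43,r→11 44:y→11,g→44,1→11,z→44,r→11 45:y→45,g→11,1→11,z→45,r→50 46:y→11,g→11,1→11,z→51,r→46 47:y→47,g→11,1→11,z→47,r→52 48:y→53,g→48,1→11,z→48,r→44 49:y→52,g→49,1→11,z→49,r→11 50:y→11,g→11,1→11,z→50,r→54 51:y→11,g→11,1→11,z→51,r→50 52:y→52,g→11,1→11,z→52,r→11 53:y→53,g→11,1→11,z→53,r→54 54:y→11,g→11,1→11,z→54,r→11.
'11': |S_i|=[68, 44, 3] end={s5,s53,s59} rej; 2/2 deletions ∈↓L.
'gry': run [68, 48, 21, 5] end={s10,s11,s37,s5,s59} — reject; 3/3 del acc.
'zrrr': run [68, 50, 34, 17, 2] end={s5,s59} ∉↓L; 4/4 del acc.
'y1yyg': run [68, 61, 37, 28, 17, 3] end={s18,s5,s59} ∉↓L; 5/5 del acc.
4 minimals (antichain).


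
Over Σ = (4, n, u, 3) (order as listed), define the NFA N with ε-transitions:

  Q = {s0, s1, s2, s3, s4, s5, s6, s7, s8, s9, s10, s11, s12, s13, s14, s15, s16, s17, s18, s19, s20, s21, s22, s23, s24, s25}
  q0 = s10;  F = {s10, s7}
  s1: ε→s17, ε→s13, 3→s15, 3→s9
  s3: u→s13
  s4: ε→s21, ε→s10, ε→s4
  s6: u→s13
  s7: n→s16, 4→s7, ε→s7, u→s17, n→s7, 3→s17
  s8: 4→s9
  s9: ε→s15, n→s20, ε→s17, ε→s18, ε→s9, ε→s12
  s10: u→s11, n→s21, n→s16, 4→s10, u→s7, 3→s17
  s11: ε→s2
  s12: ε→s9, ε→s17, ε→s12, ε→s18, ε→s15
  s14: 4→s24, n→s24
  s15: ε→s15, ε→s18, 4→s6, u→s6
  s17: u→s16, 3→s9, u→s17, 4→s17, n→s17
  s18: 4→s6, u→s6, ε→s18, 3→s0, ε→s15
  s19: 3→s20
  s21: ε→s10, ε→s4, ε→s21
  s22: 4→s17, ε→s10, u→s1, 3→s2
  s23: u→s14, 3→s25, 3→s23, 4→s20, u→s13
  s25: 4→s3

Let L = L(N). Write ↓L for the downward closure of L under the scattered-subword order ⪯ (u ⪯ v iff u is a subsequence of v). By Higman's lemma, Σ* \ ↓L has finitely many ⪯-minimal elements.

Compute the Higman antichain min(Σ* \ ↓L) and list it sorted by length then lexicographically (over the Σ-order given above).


|Q|=26, |F|=2, |δ|=64 (25 ε).
min D↑ (3 st, q0=0, F={2}): 0:4→0,n→0,u→1,3→2 1:4→1,n→1,u→2,3→2 2:4→2,n→2,u→2,3→2 [Hopcroft].
'3': |S_i|=[16, 10] end={s0,s12,s13,s15,s16,s17,s18,s20,s6,s9} — reject; 1/1 single-dels accept.
'uu': run [16, 13, 10] end={s0,s12,s13,s15,s16,s17,s18,s20,s6,s9} ∉↓L; 2/2 single-dels accept.
2 minimals (antichain).

min(Σ*\↓L) = [3, uu].


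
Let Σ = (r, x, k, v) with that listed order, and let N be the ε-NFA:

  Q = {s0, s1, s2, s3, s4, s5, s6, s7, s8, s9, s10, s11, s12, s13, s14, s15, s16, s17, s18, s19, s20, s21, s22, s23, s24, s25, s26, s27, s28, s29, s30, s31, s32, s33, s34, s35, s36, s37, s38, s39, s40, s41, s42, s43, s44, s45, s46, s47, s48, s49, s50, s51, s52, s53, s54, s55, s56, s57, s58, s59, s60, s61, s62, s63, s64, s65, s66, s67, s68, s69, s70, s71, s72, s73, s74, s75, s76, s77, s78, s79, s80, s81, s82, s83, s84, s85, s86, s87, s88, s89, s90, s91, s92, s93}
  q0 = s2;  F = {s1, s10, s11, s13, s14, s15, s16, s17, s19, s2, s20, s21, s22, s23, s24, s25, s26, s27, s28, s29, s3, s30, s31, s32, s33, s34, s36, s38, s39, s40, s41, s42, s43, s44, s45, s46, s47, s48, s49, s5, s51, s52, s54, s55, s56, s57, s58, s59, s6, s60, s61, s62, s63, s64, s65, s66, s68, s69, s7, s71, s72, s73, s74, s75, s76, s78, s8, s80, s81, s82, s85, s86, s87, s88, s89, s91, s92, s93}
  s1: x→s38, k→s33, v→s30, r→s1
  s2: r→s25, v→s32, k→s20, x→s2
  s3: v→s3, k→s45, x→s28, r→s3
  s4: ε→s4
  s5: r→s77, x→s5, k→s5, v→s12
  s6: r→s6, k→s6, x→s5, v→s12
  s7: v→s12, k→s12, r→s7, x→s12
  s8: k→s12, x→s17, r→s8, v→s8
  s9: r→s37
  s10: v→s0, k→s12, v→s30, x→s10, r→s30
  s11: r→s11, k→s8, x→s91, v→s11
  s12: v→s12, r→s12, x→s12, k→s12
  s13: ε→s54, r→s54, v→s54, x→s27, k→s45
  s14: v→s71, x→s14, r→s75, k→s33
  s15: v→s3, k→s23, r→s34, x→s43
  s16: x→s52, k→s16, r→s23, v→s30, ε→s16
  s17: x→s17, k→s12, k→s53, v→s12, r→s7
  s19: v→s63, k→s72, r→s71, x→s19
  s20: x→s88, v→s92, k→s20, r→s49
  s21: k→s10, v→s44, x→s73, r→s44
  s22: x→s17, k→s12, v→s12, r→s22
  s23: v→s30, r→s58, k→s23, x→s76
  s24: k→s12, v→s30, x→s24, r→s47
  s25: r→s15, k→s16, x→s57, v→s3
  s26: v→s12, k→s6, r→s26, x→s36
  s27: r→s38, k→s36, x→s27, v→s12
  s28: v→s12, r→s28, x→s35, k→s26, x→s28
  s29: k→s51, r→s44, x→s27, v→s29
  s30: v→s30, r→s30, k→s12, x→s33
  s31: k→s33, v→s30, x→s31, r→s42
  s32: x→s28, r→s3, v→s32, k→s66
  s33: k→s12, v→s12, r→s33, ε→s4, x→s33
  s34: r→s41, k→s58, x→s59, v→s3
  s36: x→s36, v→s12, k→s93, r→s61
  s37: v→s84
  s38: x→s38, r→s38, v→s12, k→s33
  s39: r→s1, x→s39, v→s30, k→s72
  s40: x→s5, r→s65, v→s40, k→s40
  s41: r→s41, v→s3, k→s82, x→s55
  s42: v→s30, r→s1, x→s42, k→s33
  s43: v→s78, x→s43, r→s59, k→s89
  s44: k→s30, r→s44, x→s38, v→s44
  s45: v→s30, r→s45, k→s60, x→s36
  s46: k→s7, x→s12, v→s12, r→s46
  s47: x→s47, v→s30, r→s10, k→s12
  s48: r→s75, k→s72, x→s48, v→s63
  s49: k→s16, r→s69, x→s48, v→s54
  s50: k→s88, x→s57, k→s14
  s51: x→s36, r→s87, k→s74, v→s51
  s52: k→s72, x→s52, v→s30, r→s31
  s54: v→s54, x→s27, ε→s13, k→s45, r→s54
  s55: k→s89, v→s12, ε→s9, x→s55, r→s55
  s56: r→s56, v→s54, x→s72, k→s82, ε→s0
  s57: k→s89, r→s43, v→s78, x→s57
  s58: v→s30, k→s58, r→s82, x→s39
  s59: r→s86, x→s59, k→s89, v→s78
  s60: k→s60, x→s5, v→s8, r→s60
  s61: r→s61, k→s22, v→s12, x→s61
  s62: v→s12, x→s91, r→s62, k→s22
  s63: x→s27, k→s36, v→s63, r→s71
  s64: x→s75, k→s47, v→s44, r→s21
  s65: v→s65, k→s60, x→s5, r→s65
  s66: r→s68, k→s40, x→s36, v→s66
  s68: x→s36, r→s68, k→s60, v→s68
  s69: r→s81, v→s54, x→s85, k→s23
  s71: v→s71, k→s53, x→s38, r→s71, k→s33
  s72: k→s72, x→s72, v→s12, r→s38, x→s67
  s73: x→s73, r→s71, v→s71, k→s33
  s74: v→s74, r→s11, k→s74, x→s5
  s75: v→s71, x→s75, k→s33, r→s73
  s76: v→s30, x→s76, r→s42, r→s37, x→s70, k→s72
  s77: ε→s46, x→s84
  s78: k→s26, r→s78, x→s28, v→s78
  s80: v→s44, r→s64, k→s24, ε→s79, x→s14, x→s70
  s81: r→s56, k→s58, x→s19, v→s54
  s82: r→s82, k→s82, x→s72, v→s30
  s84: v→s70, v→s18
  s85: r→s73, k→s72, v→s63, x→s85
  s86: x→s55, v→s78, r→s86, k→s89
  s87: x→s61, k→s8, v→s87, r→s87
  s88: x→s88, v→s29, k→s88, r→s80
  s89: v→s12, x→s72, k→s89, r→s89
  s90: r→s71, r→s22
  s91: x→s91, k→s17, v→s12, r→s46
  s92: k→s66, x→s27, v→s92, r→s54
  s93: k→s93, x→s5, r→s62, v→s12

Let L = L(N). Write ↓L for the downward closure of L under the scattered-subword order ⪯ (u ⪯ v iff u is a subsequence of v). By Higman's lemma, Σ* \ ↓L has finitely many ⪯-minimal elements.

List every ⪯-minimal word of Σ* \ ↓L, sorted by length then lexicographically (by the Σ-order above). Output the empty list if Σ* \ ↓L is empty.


|Q|=94, |F|=78, |δ|=343 (9 ε).
min D↑ (78 st, q0=0, F={28}): 0:r→1,x→0,k→2,v→3 1:r→4,x→5,k→6,v→7 2:r→8,x→9,k→2,v→10 3:r→7,x→11,k→12,v→3 4:r→13,x→14,k→15,v→7 5:r→14,x→5,k→16,v→17 6:r→15,x→18,k→6,v→19 7:r→7,x→11,k→20,v→7 8:r→21,x→22,k→6,v→23 9:r→24,x→9,k→9,v→25 10:r→23,x→26,k→12,v→10 11:r→11,x→11,k→27,v→28 12:r→29,x→30,k→31,v→12 13:r→32,x→33,k→34,v→7 14:r→33,x→14,k→16,v→17 15:r→34,x→35,k→15,v→19 16:r→16,x→36,k→16,v→28 17:r→17,x→11,k→27,v→17 18:r→37,x→18,k→36,v→19 19:r→19,x→38,k→28,v→19 20:r→20,x→30,k→39,v→19 21:r→40,x→41,k→15,v→23 22:r→42,x→22,k→36,v→43 23:r→23,x→26,k→20,v→23 24:r→44,x→45,k→46,v→47 25:r→47,x→26,k→48,v→25 26:r→49,x→26,k→30,v→28 27:r→27,x→30,k→50,v→28 28:r→28,x→28,k→28,v→28 29:r→29,x→30,k→39,v→29 30:r→51,x→30,k→52,v→28 31:r→53,x→54,k→31,v→31 32:r→32,x→55,k→56,v→7 33:r→57,x→33,k→16,v→17 34:r→56,x→58,k→34,v→19 35:r→59,x→35,k→36,v→19 36:r→49,x→36,k→36,v→28 37:r→59,x→37,k→38,v→19 38:r→38,x→38,k→28,v→28 39:r→39,x→54,k→39,v→60 40:r→61,x→62,k→34,v→23 41:r→63,x→41,k→36,v→43 42:r→63,x→42,k→38,v→64 43:r→64,x→26,k→30,v→43 44:r→65,x→42,k→66,v→47 45:r→42,x→45,k→38,v→64 46:r→66,x→46,k→28,v→19 47:r→47,x→49,k→19,v→47 48:r→67,x→30,k→68,v→48 49:r→49,x→49,k→38,v→28 50:r→50,x→54,k→50,v→28 51:r→51,x→51,k→69,v→28 52:r→70,x→54,k→52,v→28 53:r→53,x→54,k→39,v→53 54:r→71,x→54,k→54,v→28 55:r→55,x→55,k→16,v→28 56:r→56,x→36,k→56,v→19 57:r→57,x→55,k→16,v→17 58:r→72,x→58,k→36,v→19 59:r→72,x→59,k→38,v→19 60:r→60,x→73,k→28,v→60 61:r→61,x→36,k→56,v→23 62:r→64,x→62,k→36,v→43 63:r→64,x→63,k→38,v→64 64:r→64,x→49,k→38,v→64 65:r→47,x→63,k→74,v→47 66:r→74,x→66,k→28,v→19 67:r→67,x→51,k→60,v→67 68:r→75,x→54,k→68,v→68 69:r→69,x→73,k→28,v→28 70:r→70,x→76,k→69,v→28 71:r→71,x→28,k→77,v→28 72:r→72,x→49,k→38,v→19 73:r→77,x→73,k→28,v→28 74:r→19,x→74,k→28,v→19 75:r→75,x→76,k→60,v→75 76:r→71,x→76,k→73,v→28 77:r→77,x→28,k→28,v→28 [Hopcroft].
'vxv': run [91, 47, 24, 3] end={s12,s18,s70} — reject; 3/3 deletions ∈↓L.
'rxkv': |S_i|=[91, 81, 54, 24, 3] end={s12,s18,s70} ∉↓L; 4/4 single-dels accept.
'rkvk': N↓-sim [91, 81, 43, 12, 2] end={s12,s53} ∉↓L; 4/4 del acc.
'kxrkk': N↓-sim [91, 75, 54, 37, 13, 2] end={s12,s53} ∉↓L; 5/5 single-dels accept.
'rrrrxv': N↓-sim [91, 81, 71, 61, 50, 30, 4] end={s12,s18,s70,s84} rej; 6/6 del acc.
'vkkxrx': |S_i|=[91, 47, 32, 21, 11, 7, 4] end={s12,s18,s70,s84} — reject; 6/6 del acc.
6 words, ⪯-incomp.

A = [vxv, rxkv, rkvk, kxrkk, rrrrxv, vkkxrx].


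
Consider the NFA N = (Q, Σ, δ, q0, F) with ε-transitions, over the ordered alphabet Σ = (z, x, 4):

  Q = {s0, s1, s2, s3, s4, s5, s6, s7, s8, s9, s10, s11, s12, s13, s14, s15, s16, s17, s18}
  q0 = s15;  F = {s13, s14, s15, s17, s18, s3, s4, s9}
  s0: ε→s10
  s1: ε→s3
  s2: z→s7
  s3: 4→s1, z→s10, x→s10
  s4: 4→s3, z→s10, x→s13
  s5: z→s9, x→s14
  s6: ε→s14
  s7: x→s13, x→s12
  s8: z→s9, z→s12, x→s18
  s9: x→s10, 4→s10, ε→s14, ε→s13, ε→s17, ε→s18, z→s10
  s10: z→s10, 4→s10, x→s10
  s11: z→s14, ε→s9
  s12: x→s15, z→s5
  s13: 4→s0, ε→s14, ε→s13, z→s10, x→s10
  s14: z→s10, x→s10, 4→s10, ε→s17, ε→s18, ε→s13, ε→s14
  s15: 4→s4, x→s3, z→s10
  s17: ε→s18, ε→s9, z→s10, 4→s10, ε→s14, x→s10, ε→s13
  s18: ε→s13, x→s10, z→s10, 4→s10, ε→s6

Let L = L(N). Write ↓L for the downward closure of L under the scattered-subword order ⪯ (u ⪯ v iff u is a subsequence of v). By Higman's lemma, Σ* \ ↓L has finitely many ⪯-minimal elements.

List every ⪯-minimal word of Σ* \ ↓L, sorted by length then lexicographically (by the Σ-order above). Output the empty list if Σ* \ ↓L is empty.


A = [z, xx, 4x4, 44x].

|Q|=19, |F|=8, |δ|=58 (20 ε).
min D↑ (5 st, q0=0, F={1}): 0:z→1,x→2,4→3 1:z→1,x→1,4→1 2:z→1,x→1,4→2 3:z→1,x→4,4→2 4:z→1,x→1,4→1 (ε-aug+det+¬).
'z': |S_i|=[12, 1] end={s10} ∉↓L; 1/1 single-dels accept.
'xx': run [12, 10, 1] end={s10} rej; 2/2 deletions ∈↓L.
'4x4': N↓-sim [12, 11, 8, 2] end={s0,s10} rej; 3/3 single-dels accept.
'44x': N↓-sim [12, 11, 4, 1] end={s10} — reject; 3/3 del acc.
4 obstructions.


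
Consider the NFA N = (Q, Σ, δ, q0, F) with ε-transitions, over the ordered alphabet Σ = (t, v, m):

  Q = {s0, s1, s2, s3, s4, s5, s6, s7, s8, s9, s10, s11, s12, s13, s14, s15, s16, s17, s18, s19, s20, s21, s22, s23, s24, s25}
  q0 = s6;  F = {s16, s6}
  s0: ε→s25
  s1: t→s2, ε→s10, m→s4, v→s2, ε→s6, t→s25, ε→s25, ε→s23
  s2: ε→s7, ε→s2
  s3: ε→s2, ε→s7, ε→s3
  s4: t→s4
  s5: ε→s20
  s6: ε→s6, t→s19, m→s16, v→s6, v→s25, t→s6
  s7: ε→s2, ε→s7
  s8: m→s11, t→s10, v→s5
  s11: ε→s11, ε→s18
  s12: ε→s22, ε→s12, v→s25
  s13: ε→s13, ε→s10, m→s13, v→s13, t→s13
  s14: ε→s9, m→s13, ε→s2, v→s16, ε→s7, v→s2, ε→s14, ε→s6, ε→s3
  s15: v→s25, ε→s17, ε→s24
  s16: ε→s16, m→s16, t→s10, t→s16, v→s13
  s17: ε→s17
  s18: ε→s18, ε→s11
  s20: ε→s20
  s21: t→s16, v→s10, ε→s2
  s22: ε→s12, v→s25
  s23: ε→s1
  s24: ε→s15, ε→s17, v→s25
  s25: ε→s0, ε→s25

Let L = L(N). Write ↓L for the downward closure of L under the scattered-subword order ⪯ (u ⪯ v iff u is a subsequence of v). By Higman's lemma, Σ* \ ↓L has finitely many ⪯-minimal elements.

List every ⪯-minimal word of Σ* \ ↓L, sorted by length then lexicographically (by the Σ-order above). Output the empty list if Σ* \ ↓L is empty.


min(Σ*\↓L) = [mv].

|Q|=26, |F|=2, |δ|=69 (40 ε).
min D↑ (3 st, q0=0, F={2}): 0:t→0,v→0,m→1 1:t→1,v→2,m→1 2:t→2,v→2,m→2.
'mv': N↓-sim [7, 3, 2] end={s10,s13} rej; 2/2 del acc.
1 minimals (antichain).


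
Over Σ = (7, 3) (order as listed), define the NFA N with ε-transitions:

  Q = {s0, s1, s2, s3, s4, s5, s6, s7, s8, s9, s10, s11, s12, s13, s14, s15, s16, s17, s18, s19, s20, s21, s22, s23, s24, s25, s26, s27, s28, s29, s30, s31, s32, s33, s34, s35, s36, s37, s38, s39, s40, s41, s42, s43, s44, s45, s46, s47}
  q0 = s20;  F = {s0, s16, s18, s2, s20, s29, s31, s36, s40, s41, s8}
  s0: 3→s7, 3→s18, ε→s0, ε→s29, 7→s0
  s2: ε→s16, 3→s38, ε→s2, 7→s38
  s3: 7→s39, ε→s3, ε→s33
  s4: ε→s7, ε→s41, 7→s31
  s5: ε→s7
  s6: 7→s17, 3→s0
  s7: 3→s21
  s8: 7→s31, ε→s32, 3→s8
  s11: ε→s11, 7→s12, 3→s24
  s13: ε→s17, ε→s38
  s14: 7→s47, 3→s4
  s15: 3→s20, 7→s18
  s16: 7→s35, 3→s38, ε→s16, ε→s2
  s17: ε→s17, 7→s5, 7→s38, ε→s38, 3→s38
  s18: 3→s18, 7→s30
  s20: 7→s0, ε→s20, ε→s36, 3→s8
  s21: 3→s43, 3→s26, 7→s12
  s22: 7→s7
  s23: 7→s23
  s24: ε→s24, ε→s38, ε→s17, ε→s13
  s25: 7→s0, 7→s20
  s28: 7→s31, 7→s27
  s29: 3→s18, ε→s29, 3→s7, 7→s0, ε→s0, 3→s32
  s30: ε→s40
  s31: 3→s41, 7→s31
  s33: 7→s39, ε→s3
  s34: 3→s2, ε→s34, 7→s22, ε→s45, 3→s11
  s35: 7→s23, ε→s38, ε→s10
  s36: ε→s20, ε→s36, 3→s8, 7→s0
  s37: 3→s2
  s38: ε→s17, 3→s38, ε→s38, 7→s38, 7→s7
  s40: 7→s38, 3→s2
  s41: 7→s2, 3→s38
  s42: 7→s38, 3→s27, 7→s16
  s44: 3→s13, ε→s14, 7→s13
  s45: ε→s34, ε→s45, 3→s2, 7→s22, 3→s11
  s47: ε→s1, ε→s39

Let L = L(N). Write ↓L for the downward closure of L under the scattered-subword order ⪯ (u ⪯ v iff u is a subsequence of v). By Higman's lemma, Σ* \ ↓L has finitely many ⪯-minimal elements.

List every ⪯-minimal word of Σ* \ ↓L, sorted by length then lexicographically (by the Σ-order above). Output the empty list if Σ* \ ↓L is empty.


Antichain: [7377, 3733].

|Q|=48, |F|=11, |δ|=105 (40 ε).
min D↑ (9 st, q0=0, F={7}): 0:7→1,3→2 1:7→1,3→3 2:7→4,3→2 3:7→5,3→3 4:7→4,3→6 5:7→7,3→8 6:7→8,3→7 7:7→7,3→7 8:7→7,3→7 (ε-aug+det+¬).
'7377': |S_i|=[24, 21, 18, 15, 11] end={s10,s12,s17,s21,s23,s26,s35,s38,s43,s5,s7} ∉↓L; 4/4 single-dels accept.
'3733': N↓-sim [24, 20, 17, 14, 8] end={s12,s17,s21,s26,s38,s43,s5,s7} — reject; 4/4 single-dels accept.
2 obstructions.
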